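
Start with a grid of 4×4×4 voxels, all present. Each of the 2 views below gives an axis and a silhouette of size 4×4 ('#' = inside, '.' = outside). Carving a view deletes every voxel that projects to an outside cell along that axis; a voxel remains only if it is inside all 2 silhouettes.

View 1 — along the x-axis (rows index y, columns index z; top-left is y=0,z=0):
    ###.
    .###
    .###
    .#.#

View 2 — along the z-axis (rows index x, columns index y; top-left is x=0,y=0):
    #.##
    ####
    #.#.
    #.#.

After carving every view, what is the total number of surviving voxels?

31 voxels

start: 4×4×4 = 64 voxels
  1. axis=0 (YZ plane), |mask|=11  ⇒  voxels=44
  2. axis=2 (XY plane), |mask|=11  ⇒  voxels=31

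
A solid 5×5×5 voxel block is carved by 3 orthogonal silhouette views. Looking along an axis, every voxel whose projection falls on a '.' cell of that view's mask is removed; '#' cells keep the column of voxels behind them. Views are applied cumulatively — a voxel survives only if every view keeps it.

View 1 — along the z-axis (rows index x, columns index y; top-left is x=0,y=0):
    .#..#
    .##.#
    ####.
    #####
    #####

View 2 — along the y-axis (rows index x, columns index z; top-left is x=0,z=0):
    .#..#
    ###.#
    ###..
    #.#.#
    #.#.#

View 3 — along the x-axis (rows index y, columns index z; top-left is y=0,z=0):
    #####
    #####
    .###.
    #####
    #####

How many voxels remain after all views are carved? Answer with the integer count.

initial block: 5^3 = 125
step 1: project along z, AND mask (19/25) → |grid| = 95
step 2: project along y, AND mask (15/25) → |grid| = 58
step 3: project along x, AND mask (23/25) → |grid| = 51

|visual hull| = 51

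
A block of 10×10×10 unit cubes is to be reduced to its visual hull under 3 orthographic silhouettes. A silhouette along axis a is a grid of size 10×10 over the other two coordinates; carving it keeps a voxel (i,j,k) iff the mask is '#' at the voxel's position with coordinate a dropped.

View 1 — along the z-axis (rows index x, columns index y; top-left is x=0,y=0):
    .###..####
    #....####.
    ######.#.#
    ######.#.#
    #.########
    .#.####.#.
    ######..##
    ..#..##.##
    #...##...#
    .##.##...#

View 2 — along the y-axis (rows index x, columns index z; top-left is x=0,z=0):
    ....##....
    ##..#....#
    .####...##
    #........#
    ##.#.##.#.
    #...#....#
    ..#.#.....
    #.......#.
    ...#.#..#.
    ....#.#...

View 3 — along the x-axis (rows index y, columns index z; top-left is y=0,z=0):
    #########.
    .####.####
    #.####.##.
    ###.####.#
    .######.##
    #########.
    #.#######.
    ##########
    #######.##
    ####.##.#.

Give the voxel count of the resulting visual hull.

full grid |V| = 1000
V1 z: intersect with XY mask (65 set) -- 650 left
V2 y: intersect with XZ mask (32 set) -- 218 left
V3 x: intersect with YZ mask (83 set) -- 185 left

185 voxels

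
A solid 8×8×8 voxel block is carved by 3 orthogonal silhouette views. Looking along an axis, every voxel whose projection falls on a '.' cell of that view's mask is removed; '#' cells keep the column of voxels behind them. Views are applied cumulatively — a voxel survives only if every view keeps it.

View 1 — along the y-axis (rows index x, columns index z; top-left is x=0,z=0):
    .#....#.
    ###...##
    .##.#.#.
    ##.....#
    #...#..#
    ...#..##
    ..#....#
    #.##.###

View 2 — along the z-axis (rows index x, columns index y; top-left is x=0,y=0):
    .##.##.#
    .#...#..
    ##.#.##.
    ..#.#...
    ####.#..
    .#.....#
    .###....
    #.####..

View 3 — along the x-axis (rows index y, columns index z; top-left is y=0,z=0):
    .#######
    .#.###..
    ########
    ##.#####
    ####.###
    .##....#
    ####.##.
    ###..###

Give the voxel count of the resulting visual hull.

full grid |V| = 512
V1 y: intersect with XZ mask (28 set) -- 224 left
V2 z: intersect with XY mask (29 set) -- 103 left
V3 x: intersect with YZ mask (48 set) -- 72 left

72 voxels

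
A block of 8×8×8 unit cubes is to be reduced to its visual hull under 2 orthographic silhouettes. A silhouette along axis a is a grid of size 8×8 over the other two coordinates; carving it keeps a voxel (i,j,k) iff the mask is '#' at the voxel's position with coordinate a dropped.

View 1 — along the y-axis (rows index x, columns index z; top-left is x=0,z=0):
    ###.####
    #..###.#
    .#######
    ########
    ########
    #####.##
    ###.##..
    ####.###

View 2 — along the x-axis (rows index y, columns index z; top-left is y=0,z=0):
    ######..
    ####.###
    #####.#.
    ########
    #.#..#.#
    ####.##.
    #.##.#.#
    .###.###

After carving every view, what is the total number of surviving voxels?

initial block: 8^3 = 512
step 1: project along y, AND mask (54/64) → |grid| = 432
step 2: project along x, AND mask (48/64) → |grid| = 324

324 voxels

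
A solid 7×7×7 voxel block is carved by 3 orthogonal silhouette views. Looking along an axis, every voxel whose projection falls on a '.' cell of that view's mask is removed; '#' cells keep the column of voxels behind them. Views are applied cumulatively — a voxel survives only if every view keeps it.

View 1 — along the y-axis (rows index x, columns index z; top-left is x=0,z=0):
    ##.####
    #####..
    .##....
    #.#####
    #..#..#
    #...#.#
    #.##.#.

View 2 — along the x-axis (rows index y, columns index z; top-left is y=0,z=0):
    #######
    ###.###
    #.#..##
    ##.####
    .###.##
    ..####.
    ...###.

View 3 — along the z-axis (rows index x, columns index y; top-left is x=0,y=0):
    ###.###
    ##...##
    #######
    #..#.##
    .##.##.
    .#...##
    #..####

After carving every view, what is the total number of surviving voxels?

before carving: 343 voxels (7×7×7)
[1] y-view keeps 29 columns → grid now 203
[2] x-view keeps 35 columns → grid now 142
[3] z-view keeps 33 columns → grid now 92

voxel count = 92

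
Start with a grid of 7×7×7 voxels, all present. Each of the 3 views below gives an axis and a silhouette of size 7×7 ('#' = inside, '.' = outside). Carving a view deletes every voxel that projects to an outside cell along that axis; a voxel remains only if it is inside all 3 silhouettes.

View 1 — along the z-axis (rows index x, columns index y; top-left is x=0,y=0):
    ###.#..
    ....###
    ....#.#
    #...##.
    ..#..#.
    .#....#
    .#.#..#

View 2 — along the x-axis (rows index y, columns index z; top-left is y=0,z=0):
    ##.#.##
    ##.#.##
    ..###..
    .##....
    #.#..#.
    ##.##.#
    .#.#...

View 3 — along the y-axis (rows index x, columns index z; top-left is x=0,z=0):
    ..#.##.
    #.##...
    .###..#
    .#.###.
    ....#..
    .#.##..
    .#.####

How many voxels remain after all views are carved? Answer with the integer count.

remaining voxels: 34

start: 7×7×7 = 343 voxels
after view 1 [z-axis, 19 of 49 cells solid] → remaining = 133
after view 2 [x-axis, 25 of 49 cells solid] → remaining = 68
after view 3 [y-axis, 23 of 49 cells solid] → remaining = 34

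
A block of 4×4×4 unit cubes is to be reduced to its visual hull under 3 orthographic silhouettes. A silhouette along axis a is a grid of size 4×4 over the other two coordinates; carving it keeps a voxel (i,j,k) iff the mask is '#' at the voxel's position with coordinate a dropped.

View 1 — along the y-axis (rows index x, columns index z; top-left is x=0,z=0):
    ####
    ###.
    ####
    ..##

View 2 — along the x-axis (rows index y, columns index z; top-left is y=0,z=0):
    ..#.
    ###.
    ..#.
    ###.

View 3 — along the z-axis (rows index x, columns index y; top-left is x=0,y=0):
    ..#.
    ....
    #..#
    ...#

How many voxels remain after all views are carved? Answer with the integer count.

initial block: 4^3 = 64
  1. axis=1 (XZ plane), |mask|=13  ⇒  voxels=52
  2. axis=0 (YZ plane), |mask|=8  ⇒  voxels=28
  3. axis=2 (XY plane), |mask|=4  ⇒  voxels=6

remaining voxels: 6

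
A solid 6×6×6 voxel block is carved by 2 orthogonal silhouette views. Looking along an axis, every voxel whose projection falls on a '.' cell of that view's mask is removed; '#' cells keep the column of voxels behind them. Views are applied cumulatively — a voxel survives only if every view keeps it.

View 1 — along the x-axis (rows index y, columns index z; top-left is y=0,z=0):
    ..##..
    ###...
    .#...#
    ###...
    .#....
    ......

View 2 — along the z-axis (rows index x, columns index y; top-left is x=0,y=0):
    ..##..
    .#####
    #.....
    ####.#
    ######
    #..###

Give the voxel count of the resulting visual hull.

initial block: 6^3 = 216
after view 1 [x-axis, 11 of 36 cells solid] → remaining = 66
after view 2 [z-axis, 23 of 36 cells solid] → remaining = 43

voxel count = 43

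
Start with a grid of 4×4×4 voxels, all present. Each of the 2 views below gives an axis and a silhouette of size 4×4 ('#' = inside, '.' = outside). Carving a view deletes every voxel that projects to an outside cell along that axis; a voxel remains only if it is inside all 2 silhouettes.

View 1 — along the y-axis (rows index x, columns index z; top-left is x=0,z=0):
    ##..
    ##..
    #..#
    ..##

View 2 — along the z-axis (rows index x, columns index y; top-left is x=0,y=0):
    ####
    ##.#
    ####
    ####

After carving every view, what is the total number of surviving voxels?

remaining voxels: 30

before carving: 64 voxels (4×4×4)
  1. axis=1 (XZ plane), |mask|=8  ⇒  voxels=32
  2. axis=2 (XY plane), |mask|=15  ⇒  voxels=30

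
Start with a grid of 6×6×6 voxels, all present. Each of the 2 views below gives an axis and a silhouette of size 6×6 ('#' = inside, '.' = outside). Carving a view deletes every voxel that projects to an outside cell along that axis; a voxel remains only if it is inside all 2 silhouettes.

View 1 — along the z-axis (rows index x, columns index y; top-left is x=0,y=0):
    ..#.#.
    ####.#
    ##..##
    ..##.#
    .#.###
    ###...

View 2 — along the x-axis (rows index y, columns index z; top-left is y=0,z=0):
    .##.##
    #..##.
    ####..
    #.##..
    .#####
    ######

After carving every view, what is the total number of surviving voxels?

full grid |V| = 216
after view 1 [z-axis, 21 of 36 cells solid] → remaining = 126
after view 2 [x-axis, 25 of 36 cells solid] → remaining = 88

|visual hull| = 88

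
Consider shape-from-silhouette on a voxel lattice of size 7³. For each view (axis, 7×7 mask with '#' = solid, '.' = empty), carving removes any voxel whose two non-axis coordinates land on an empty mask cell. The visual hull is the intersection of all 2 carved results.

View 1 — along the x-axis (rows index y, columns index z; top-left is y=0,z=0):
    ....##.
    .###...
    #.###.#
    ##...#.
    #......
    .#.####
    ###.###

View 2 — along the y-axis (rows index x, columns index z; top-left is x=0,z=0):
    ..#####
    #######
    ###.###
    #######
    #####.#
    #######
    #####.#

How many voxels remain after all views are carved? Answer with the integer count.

voxel count = 156

before carving: 343 voxels (7×7×7)
after view 1 [x-axis, 25 of 49 cells solid] → remaining = 175
after view 2 [y-axis, 44 of 49 cells solid] → remaining = 156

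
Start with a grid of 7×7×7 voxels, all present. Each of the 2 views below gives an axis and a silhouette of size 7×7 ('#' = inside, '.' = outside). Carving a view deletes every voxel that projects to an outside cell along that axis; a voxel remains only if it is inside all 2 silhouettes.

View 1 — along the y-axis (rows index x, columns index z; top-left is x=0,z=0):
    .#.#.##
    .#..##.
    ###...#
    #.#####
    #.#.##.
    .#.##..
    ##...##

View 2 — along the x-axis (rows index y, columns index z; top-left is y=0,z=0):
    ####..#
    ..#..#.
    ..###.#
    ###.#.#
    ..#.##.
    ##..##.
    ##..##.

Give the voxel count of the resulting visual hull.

|visual hull| = 109

start: 7×7×7 = 343 voxels
carve view 1 (along y, XZ-mask fill 28/49): 196 voxels remain
carve view 2 (along x, YZ-mask fill 27/49): 109 voxels remain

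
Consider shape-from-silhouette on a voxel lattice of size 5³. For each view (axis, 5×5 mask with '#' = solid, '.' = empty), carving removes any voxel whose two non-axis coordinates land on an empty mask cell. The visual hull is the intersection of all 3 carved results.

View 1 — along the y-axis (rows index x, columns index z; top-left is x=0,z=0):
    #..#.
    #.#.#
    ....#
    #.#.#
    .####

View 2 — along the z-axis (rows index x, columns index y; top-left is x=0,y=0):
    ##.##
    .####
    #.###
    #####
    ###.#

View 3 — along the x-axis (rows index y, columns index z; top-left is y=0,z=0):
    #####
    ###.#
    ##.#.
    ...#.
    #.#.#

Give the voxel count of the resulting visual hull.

initial block: 5^3 = 125
V1 y: intersect with XZ mask (13 set) -- 65 left
V2 z: intersect with XY mask (21 set) -- 55 left
V3 x: intersect with YZ mask (16 set) -- 35 left

voxel count = 35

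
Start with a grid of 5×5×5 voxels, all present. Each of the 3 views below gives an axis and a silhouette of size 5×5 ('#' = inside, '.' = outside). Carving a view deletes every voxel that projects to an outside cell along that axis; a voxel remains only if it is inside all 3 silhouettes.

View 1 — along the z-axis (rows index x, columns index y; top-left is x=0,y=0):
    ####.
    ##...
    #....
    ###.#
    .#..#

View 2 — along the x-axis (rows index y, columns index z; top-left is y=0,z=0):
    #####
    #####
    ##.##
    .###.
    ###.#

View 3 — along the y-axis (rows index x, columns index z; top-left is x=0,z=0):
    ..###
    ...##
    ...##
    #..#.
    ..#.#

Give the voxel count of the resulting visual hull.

remaining voxels: 27

before carving: 125 voxels (5×5×5)
V1 z: intersect with XY mask (13 set) -- 65 left
V2 x: intersect with YZ mask (21 set) -- 59 left
V3 y: intersect with XZ mask (11 set) -- 27 left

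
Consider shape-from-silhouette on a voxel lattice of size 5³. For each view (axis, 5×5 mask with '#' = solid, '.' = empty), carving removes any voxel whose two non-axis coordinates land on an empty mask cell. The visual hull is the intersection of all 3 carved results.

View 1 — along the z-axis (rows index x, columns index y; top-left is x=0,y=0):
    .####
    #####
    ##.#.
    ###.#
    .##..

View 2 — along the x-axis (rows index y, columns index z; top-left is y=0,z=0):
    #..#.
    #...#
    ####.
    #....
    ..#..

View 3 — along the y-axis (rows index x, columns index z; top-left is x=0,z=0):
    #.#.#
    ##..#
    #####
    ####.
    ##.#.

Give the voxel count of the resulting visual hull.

|visual hull| = 29

before carving: 125 voxels (5×5×5)
  1. axis=2 (XY plane), |mask|=18  ⇒  voxels=90
  2. axis=0 (YZ plane), |mask|=10  ⇒  voxels=38
  3. axis=1 (XZ plane), |mask|=18  ⇒  voxels=29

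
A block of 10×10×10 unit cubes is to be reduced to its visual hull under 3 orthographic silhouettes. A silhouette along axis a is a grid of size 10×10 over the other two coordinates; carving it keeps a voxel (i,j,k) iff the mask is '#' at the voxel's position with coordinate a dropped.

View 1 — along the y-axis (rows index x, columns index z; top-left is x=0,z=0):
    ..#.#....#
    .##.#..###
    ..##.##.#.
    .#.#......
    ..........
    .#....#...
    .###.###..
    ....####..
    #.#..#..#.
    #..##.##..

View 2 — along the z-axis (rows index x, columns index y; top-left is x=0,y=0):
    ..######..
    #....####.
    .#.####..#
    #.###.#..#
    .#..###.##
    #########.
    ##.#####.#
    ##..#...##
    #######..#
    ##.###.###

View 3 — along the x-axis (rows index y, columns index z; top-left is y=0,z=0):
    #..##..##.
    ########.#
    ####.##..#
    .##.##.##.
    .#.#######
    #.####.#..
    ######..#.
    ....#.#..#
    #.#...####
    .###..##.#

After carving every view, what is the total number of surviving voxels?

voxel count = 162

full grid |V| = 1000
step 1: project along y, AND mask (37/100) → |grid| = 370
step 2: project along z, AND mask (67/100) → |grid| = 248
step 3: project along x, AND mask (63/100) → |grid| = 162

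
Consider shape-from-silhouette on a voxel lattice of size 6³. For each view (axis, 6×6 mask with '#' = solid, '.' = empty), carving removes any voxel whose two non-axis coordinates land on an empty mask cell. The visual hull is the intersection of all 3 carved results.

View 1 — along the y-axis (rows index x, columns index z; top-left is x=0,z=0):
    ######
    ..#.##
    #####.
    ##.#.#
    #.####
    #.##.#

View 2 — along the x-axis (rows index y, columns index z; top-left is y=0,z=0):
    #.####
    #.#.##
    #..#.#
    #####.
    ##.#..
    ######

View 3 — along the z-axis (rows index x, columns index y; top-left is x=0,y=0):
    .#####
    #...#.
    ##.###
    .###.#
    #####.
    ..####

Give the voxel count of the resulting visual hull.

voxel count = 86

initial block: 6^3 = 216
step 1: project along y, AND mask (27/36) → |grid| = 162
step 2: project along x, AND mask (26/36) → |grid| = 120
step 3: project along z, AND mask (25/36) → |grid| = 86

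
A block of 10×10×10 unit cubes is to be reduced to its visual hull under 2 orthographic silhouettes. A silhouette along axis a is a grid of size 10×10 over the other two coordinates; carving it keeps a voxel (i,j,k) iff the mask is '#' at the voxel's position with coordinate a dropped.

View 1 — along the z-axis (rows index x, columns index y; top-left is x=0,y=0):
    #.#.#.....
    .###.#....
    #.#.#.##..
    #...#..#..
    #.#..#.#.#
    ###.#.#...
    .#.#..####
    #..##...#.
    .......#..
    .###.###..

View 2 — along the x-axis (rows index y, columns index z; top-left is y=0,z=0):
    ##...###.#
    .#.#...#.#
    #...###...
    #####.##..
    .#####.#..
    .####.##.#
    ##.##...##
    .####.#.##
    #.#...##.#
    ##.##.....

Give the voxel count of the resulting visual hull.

remaining voxels: 239

initial block: 10^3 = 1000
  1. axis=2 (XY plane), |mask|=42  ⇒  voxels=420
  2. axis=0 (YZ plane), |mask|=56  ⇒  voxels=239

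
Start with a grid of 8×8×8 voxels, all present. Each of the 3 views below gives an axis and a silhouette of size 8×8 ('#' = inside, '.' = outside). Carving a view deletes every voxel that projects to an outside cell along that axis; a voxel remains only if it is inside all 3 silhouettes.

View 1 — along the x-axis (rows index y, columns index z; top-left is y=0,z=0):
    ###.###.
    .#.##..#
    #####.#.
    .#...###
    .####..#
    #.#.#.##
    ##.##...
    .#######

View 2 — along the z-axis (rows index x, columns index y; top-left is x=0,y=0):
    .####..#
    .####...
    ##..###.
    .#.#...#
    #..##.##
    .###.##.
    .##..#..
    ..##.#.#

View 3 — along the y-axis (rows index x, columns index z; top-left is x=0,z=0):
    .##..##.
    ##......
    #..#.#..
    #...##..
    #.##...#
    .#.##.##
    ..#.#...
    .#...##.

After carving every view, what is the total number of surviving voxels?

|visual hull| = 71

full grid |V| = 512
V1 x: intersect with YZ mask (41 set) -- 328 left
V2 z: intersect with XY mask (34 set) -- 170 left
V3 y: intersect with XZ mask (26 set) -- 71 left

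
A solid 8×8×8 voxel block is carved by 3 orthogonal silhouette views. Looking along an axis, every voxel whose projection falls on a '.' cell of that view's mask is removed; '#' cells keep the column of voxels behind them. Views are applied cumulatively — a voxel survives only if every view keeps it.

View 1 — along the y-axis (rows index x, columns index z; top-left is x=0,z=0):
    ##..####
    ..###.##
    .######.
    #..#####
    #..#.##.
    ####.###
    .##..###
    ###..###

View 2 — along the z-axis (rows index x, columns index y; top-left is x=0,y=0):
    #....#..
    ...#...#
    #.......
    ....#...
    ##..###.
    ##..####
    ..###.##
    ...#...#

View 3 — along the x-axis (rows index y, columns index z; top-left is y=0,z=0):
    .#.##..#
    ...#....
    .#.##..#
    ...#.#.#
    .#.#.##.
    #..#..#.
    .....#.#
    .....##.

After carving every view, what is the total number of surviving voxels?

before carving: 512 voxels (8×8×8)
  1. axis=1 (XZ plane), |mask|=45  ⇒  voxels=360
  2. axis=2 (XY plane), |mask|=24  ⇒  voxels=133
  3. axis=0 (YZ plane), |mask|=23  ⇒  voxels=53

remaining voxels: 53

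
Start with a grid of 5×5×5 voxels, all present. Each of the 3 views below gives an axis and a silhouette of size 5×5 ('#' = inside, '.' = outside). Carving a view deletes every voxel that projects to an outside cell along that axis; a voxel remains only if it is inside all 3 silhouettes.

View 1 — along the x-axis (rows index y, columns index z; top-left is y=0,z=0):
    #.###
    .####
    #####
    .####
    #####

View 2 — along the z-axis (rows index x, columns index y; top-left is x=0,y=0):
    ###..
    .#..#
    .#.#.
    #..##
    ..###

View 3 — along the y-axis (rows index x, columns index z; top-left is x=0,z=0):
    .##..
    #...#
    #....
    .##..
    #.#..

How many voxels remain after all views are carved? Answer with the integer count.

remaining voxels: 18

start: 5×5×5 = 125 voxels
V1 x: intersect with YZ mask (22 set) -- 110 left
V2 z: intersect with XY mask (13 set) -- 57 left
V3 y: intersect with XZ mask (9 set) -- 18 left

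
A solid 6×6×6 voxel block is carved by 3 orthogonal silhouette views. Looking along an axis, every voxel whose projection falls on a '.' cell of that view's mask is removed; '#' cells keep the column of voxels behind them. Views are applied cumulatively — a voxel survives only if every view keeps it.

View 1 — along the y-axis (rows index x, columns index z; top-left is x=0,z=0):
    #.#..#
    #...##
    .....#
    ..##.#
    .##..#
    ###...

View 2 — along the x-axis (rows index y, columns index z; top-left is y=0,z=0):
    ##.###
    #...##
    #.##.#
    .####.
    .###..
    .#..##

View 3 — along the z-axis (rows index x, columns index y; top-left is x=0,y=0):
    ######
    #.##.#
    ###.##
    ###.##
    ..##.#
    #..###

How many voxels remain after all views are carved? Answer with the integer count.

voxel count = 44

before carving: 216 voxels (6×6×6)
  1. axis=1 (XZ plane), |mask|=16  ⇒  voxels=96
  2. axis=0 (YZ plane), |mask|=22  ⇒  voxels=57
  3. axis=2 (XY plane), |mask|=27  ⇒  voxels=44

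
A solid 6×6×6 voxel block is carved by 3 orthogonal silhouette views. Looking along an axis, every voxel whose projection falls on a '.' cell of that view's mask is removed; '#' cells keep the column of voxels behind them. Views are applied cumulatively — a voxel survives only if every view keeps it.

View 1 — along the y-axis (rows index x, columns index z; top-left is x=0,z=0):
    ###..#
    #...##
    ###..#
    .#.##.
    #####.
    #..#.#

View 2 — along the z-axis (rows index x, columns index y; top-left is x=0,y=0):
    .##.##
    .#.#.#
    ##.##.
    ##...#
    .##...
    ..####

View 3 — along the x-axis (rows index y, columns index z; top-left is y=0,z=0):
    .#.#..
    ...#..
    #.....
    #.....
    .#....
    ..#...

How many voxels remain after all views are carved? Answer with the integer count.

14 voxels

full grid |V| = 216
carve view 1 (along y, XZ-mask fill 22/36): 132 voxels remain
carve view 2 (along z, XY-mask fill 20/36): 72 voxels remain
carve view 3 (along x, YZ-mask fill 7/36): 14 voxels remain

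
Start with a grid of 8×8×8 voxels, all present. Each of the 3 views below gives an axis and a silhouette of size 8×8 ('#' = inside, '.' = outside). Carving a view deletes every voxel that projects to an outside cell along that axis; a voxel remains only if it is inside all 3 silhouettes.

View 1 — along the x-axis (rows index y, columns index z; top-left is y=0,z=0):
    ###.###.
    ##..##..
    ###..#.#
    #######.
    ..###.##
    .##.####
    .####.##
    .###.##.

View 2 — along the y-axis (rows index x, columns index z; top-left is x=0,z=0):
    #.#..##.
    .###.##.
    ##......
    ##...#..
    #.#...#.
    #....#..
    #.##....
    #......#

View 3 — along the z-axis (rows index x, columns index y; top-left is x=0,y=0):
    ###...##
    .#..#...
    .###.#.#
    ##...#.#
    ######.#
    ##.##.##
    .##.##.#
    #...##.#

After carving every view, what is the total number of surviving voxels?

remaining voxels: 70

start: 8×8×8 = 512 voxels
V1 x: intersect with YZ mask (44 set) -- 352 left
V2 y: intersect with XZ mask (24 set) -- 131 left
V3 z: intersect with XY mask (38 set) -- 70 left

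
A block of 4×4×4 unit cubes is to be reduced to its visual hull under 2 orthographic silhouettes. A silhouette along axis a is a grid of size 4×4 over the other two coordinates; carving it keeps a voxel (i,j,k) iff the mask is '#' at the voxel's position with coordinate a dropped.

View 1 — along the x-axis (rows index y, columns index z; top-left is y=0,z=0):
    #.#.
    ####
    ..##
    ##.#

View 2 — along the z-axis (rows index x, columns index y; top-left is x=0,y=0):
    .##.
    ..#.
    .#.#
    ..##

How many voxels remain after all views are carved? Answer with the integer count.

before carving: 64 voxels (4×4×4)
carve view 1 (along x, YZ-mask fill 11/16): 44 voxels remain
carve view 2 (along z, XY-mask fill 7/16): 20 voxels remain

20 voxels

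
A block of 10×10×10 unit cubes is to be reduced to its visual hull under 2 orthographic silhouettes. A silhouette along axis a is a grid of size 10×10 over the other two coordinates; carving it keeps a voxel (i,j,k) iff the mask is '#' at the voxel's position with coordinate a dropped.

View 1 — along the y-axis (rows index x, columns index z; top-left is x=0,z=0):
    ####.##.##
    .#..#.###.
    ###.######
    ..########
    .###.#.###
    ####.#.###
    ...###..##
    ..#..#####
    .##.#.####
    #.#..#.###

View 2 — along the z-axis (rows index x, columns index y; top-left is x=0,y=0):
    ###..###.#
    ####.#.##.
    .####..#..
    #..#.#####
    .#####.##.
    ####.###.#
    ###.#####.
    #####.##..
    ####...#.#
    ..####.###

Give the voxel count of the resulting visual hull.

initial block: 10^3 = 1000
  1. axis=1 (XZ plane), |mask|=69  ⇒  voxels=690
  2. axis=2 (XY plane), |mask|=69  ⇒  voxels=471

remaining voxels: 471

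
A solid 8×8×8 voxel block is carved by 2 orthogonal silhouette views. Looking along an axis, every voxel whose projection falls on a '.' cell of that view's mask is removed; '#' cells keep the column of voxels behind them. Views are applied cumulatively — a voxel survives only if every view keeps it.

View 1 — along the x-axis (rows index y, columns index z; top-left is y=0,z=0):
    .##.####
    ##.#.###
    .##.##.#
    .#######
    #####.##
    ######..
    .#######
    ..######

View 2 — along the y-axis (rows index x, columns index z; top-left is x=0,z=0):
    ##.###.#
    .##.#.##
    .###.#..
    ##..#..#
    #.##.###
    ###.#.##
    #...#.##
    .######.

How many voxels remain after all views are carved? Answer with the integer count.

initial block: 8^3 = 512
  1. axis=0 (YZ plane), |mask|=50  ⇒  voxels=400
  2. axis=1 (XZ plane), |mask|=41  ⇒  voxels=258

|visual hull| = 258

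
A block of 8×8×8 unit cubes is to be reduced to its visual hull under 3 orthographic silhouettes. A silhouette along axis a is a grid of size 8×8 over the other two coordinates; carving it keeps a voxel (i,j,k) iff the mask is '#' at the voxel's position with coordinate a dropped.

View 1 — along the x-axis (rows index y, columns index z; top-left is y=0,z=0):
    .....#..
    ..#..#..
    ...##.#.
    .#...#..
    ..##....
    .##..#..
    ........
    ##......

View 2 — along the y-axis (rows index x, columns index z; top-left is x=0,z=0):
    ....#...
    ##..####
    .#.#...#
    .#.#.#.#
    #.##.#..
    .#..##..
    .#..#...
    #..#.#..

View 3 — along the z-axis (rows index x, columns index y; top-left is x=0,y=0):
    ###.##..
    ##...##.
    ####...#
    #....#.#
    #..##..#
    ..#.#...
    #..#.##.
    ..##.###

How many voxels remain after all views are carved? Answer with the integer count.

voxel count = 24

start: 8×8×8 = 512 voxels
step 1: project along x, AND mask (15/64) → |grid| = 120
step 2: project along y, AND mask (26/64) → |grid| = 54
step 3: project along z, AND mask (32/64) → |grid| = 24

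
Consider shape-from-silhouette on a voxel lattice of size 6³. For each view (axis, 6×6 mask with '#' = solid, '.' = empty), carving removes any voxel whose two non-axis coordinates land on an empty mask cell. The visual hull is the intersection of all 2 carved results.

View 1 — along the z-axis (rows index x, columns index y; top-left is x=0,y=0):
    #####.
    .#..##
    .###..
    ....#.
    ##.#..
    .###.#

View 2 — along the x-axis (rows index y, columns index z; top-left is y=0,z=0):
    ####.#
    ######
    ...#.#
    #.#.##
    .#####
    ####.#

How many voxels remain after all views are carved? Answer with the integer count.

initial block: 6^3 = 216
[1] z-view keeps 19 columns → grid now 114
[2] x-view keeps 27 columns → grid now 87

87 voxels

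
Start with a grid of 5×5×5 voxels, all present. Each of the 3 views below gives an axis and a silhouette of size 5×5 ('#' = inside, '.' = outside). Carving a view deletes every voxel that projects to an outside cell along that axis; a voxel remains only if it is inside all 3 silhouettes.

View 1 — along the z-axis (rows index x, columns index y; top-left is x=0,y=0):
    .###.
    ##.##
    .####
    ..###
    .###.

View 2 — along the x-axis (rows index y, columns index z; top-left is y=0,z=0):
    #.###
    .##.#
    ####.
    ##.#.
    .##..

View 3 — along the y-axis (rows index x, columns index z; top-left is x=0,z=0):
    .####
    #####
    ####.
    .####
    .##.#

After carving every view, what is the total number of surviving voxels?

voxel count = 44

initial block: 5^3 = 125
carve view 1 (along z, XY-mask fill 17/25): 85 voxels remain
carve view 2 (along x, YZ-mask fill 16/25): 53 voxels remain
carve view 3 (along y, XZ-mask fill 20/25): 44 voxels remain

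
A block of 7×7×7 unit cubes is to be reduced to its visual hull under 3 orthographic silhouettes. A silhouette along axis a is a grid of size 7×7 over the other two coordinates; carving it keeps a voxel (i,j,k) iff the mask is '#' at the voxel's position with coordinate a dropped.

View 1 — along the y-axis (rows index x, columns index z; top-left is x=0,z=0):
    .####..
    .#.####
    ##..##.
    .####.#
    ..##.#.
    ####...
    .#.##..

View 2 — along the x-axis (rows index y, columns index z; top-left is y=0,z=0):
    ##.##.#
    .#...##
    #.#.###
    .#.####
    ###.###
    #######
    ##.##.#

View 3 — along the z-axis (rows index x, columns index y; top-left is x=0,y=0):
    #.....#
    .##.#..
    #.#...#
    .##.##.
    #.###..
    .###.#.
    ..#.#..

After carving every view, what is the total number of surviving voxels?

initial block: 7^3 = 343
step 1: project along y, AND mask (28/49) → |grid| = 196
step 2: project along x, AND mask (36/49) → |grid| = 141
step 3: project along z, AND mask (22/49) → |grid| = 58

58 voxels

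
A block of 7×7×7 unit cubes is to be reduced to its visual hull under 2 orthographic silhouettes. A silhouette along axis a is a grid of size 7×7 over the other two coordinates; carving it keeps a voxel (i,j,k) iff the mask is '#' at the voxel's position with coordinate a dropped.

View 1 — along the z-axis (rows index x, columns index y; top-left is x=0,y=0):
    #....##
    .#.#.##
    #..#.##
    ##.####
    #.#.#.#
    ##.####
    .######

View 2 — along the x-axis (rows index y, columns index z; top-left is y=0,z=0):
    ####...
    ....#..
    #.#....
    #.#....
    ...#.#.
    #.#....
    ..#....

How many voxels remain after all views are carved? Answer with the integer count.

before carving: 343 voxels (7×7×7)
[1] z-view keeps 33 columns → grid now 231
[2] x-view keeps 14 columns → grid now 65

voxel count = 65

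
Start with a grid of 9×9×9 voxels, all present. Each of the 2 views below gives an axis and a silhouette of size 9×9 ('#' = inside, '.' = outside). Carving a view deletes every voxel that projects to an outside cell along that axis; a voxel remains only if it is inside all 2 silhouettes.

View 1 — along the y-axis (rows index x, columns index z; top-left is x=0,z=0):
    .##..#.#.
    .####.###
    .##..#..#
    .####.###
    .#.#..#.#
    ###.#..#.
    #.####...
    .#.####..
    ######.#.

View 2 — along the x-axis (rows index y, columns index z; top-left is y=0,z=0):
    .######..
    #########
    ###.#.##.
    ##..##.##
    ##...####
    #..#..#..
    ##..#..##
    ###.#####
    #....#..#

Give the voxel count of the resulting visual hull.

voxel count = 270

before carving: 729 voxels (9×9×9)
after view 1 [y-axis, 48 of 81 cells solid] → remaining = 432
after view 2 [x-axis, 52 of 81 cells solid] → remaining = 270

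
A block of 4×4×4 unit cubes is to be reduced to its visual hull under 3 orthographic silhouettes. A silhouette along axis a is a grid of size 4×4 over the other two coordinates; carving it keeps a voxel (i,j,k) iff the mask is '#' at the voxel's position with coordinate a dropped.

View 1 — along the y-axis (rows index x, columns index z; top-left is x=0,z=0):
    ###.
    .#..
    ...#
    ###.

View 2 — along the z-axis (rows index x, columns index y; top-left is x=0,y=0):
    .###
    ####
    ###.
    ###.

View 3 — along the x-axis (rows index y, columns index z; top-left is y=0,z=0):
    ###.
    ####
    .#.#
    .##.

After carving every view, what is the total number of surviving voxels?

19 voxels

before carving: 64 voxels (4×4×4)
V1 y: intersect with XZ mask (8 set) -- 32 left
V2 z: intersect with XY mask (13 set) -- 25 left
V3 x: intersect with YZ mask (11 set) -- 19 left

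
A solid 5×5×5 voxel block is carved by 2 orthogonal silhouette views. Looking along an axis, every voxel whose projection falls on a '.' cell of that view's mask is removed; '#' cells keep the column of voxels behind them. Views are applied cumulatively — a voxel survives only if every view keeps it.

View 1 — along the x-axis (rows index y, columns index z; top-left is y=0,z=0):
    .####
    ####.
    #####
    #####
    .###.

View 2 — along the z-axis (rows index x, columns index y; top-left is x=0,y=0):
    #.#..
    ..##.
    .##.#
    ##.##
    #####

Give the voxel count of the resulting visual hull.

initial block: 5^3 = 125
[1] x-view keeps 21 columns → grid now 105
[2] z-view keeps 16 columns → grid now 68

voxel count = 68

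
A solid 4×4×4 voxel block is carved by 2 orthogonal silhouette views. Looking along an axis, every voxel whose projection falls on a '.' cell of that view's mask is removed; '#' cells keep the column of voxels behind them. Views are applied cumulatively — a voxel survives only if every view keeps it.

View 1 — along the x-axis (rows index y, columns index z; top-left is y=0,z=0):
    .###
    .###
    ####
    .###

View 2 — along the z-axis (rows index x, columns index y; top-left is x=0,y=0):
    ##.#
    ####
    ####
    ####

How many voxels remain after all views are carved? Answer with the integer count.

48 voxels

before carving: 64 voxels (4×4×4)
V1 x: intersect with YZ mask (13 set) -- 52 left
V2 z: intersect with XY mask (15 set) -- 48 left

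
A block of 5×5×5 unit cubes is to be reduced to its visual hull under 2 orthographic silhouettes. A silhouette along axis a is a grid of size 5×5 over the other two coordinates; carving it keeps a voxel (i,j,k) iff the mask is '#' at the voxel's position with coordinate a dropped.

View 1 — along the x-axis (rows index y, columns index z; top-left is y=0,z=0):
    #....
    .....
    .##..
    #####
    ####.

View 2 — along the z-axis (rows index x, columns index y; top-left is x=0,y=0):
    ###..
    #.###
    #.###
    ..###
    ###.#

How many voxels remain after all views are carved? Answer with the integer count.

full grid |V| = 125
step 1: project along x, AND mask (12/25) → |grid| = 60
step 2: project along z, AND mask (18/25) → |grid| = 45

45 voxels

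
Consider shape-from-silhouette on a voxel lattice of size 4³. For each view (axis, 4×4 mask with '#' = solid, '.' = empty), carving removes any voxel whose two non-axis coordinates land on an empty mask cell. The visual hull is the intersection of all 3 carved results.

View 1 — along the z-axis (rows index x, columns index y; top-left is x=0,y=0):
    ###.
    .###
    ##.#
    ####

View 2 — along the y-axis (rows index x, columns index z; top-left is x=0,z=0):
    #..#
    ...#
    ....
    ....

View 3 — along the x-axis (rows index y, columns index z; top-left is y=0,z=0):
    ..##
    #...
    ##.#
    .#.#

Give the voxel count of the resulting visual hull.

|visual hull| = 6

start: 4×4×4 = 64 voxels
carve view 1 (along z, XY-mask fill 13/16): 52 voxels remain
carve view 2 (along y, XZ-mask fill 3/16): 9 voxels remain
carve view 3 (along x, YZ-mask fill 8/16): 6 voxels remain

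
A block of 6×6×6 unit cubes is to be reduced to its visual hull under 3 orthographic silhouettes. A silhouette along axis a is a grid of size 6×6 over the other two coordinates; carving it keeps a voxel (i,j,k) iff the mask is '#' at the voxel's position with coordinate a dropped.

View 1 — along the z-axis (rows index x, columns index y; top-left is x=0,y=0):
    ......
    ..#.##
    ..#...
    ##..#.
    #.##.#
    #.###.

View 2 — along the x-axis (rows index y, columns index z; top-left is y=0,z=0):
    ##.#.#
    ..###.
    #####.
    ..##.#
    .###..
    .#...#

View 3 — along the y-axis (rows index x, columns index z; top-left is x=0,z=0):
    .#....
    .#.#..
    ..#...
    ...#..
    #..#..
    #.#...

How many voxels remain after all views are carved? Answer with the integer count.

before carving: 216 voxels (6×6×6)
V1 z: intersect with XY mask (15 set) -- 90 left
V2 x: intersect with YZ mask (20 set) -- 54 left
V3 y: intersect with XZ mask (9 set) -- 19 left

|visual hull| = 19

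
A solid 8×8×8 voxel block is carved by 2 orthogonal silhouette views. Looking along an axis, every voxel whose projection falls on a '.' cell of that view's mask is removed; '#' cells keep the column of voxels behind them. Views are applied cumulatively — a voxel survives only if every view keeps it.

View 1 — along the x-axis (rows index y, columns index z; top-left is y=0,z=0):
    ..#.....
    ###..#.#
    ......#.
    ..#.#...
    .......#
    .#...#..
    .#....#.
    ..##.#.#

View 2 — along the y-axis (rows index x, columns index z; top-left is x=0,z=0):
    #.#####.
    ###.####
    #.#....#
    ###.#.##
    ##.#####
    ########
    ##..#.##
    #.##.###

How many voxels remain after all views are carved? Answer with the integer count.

|visual hull| = 107

before carving: 512 voxels (8×8×8)
after view 1 [x-axis, 18 of 64 cells solid] → remaining = 144
after view 2 [y-axis, 48 of 64 cells solid] → remaining = 107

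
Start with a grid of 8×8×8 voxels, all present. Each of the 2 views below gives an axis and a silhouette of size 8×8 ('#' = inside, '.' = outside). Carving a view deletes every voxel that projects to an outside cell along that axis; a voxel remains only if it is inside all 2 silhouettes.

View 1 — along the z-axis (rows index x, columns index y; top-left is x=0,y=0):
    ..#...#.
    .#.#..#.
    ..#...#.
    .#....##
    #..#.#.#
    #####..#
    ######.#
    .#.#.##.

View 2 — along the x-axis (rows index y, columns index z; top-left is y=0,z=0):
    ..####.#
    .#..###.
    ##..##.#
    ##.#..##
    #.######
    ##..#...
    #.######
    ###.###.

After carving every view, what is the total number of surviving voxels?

|visual hull| = 162

full grid |V| = 512
  1. axis=2 (XY plane), |mask|=31  ⇒  voxels=248
  2. axis=0 (YZ plane), |mask|=42  ⇒  voxels=162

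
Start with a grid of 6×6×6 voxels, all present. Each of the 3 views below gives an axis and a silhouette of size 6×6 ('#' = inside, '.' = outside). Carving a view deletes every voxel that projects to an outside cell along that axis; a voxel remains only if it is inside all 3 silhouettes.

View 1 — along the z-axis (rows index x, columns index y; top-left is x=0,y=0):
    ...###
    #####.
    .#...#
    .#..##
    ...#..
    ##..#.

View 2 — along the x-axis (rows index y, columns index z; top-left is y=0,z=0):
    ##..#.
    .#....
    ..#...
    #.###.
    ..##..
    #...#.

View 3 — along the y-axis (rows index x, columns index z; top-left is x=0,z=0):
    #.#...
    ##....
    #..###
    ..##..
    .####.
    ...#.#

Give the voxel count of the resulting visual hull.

|visual hull| = 16

initial block: 6^3 = 216
step 1: project along z, AND mask (17/36) → |grid| = 102
step 2: project along x, AND mask (13/36) → |grid| = 37
step 3: project along y, AND mask (16/36) → |grid| = 16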